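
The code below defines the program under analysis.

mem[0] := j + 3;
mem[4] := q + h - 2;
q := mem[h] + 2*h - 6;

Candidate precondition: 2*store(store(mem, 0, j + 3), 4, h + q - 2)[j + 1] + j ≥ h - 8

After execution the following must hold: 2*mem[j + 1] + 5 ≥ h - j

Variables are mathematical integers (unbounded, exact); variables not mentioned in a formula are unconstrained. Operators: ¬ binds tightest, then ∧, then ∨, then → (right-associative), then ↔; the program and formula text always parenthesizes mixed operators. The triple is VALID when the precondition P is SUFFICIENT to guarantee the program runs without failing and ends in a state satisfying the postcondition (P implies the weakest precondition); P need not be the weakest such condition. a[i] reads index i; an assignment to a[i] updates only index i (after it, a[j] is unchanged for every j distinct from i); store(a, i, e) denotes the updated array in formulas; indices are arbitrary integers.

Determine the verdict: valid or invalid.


Working backward. After the program, the postcondition 2*mem[j + 1] + 5 ≥ h - j must hold; in canonical form it is 2*mem[j + 1] + j ≥ h - 5.
Before q := mem[h] + 2*h - 6: 2*mem[j + 1] + j ≥ h - 5
Before mem[4] := q + h - 2: 2*store(mem, 4, h + q - 2)[j + 1] + j ≥ h - 5
Before mem[0] := j + 3: 2*store(store(mem, 0, j + 3), 4, h + q - 2)[j + 1] + j ≥ h - 5
The weakest precondition is 2*store(store(mem, 0, j + 3), 4, h + q - 2)[j + 1] + j ≥ h - 5.
Check whether 2*store(store(mem, 0, j + 3), 4, h + q - 2)[j + 1] + j ≥ h - 8 implies it.
Countermodel: at the initial state h = 0, j = -2, mem = {[-1] = -2, [0] = 2, [4] = 2, elsewhere 2}, q = 7, the precondition holds but the weakest precondition fails.
Answer: invalid


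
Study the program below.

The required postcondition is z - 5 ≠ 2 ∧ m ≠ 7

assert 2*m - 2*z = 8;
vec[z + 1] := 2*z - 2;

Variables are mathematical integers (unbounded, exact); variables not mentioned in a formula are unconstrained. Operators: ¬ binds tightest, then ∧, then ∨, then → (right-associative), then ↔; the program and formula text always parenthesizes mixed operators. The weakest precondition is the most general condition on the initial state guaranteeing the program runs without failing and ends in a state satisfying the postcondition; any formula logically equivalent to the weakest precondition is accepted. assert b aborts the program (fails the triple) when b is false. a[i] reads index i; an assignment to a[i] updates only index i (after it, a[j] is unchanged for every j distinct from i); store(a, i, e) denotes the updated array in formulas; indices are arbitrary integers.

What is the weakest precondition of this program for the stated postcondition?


Working backward. After the program, the postcondition z - 5 ≠ 2 ∧ m ≠ 7 must hold; in canonical form it is z ≠ 7 ∧ m ≠ 7.
Before vec[z + 1] := 2*z - 2: z ≠ 7 ∧ m ≠ 7
Before assert 2*m - 2*z = 8: 2*m = 2*z + 8 ∧ z ≠ 7 ∧ m ≠ 7
Answer: WP = 2*m = 2*z + 8 ∧ z ≠ 7 ∧ m ≠ 7


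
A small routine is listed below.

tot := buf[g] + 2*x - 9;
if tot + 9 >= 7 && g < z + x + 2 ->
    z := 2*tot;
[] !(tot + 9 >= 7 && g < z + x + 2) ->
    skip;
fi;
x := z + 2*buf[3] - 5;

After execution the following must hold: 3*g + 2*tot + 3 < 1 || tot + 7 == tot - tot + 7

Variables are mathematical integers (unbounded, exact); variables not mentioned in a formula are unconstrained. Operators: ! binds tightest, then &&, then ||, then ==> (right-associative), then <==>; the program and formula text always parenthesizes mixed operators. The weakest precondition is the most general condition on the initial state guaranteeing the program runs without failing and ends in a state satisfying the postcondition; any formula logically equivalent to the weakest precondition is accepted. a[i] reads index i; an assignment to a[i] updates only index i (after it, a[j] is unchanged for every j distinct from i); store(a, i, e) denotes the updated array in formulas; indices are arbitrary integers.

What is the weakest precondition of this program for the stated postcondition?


Working backward. After the program, the postcondition 3*g + 2*tot + 3 < 1 || tot + 7 == tot - tot + 7 must hold; in canonical form it is 3*g + 2*tot < -2 || tot == 0.
Before x := z + 2*buf[3] - 5: 3*g + 2*tot < -2 || tot == 0
Then branch requires 3*g + 2*tot < -2 || tot == 0; else branch requires 3*g + 2*tot < -2 || tot == 0.
Before the if: ((tot >= -2 && g < x + z + 2) ==> (3*g + 2*tot < -2 || tot == 0)) && ((!(tot >= -2 && g < x + z + 2)) ==> (3*g + 2*tot < -2 || tot == 0))
Before tot := buf[g] + 2*x - 9: ((buf[g] + 2*x >= 7 && g < x + z + 2) ==> (2*buf[g] + 3*g + 4*x < 16 || buf[g] + 2*x == 9)) && ((!(buf[g] + 2*x >= 7 && g < x + z + 2)) ==> (2*buf[g] + 3*g + 4*x < 16 || buf[g] + 2*x == 9))
Answer: WP = ((buf[g] + 2*x >= 7 && g < x + z + 2) ==> (2*buf[g] + 3*g + 4*x < 16 || buf[g] + 2*x == 9)) && ((!(buf[g] + 2*x >= 7 && g < x + z + 2)) ==> (2*buf[g] + 3*g + 4*x < 16 || buf[g] + 2*x == 9))


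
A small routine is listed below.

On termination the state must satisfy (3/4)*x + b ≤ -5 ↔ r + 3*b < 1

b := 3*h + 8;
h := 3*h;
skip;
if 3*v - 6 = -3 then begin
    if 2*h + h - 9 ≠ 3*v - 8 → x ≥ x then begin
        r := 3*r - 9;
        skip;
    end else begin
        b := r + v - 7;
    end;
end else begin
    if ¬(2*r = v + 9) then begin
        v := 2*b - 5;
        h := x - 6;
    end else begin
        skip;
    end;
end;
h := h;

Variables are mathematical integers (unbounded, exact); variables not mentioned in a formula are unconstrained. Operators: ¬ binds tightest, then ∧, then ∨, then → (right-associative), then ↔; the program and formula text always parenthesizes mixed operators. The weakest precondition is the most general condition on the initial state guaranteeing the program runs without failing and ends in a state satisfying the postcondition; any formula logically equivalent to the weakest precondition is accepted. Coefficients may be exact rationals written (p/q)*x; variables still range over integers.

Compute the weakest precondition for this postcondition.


Working backward. After the program, the postcondition (3/4)*x + b ≤ -5 ↔ r + 3*b < 1 must hold; in canonical form it is b + (3/4)*x ≤ -5 ↔ 3*b + r < 1.
Before h := h: b + (3/4)*x ≤ -5 ↔ 3*b + r < 1
Then branch requires b + (3/4)*x ≤ -5 ↔ 3*b + 3*r < 10; else branch requires ((¬(2*r = v + 9)) → (b + (3/4)*x ≤ -5 ↔ 3*b + r < 1)) ∧ (2*r = v + 9 → (b + (3/4)*x ≤ -5 ↔ 3*b + r < 1)).
Before the if: (3*v = 3 → (b + (3/4)*x ≤ -5 ↔ 3*b + 3*r < 10)) ∧ ((¬(3*v = 3)) → (((¬(2*r = v + 9)) → (b + (3/4)*x ≤ -5 ↔ 3*b + r < 1)) ∧ (2*r = v + 9 → (b + (3/4)*x ≤ -5 ↔ 3*b + r < 1))))
Before skip: (3*v = 3 → (b + (3/4)*x ≤ -5 ↔ 3*b + 3*r < 10)) ∧ ((¬(3*v = 3)) → (((¬(2*r = v + 9)) → (b + (3/4)*x ≤ -5 ↔ 3*b + r < 1)) ∧ (2*r = v + 9 → (b + (3/4)*x ≤ -5 ↔ 3*b + r < 1))))
Before h := 3*h: (3*v = 3 → (b + (3/4)*x ≤ -5 ↔ 3*b + 3*r < 10)) ∧ ((¬(3*v = 3)) → (((¬(2*r = v + 9)) → (b + (3/4)*x ≤ -5 ↔ 3*b + r < 1)) ∧ (2*r = v + 9 → (b + (3/4)*x ≤ -5 ↔ 3*b + r < 1))))
Before b := 3*h + 8: (3*v = 3 → (3*h + (3/4)*x ≤ -13 ↔ 9*h + 3*r < -14)) ∧ ((¬(3*v = 3)) → (((¬(2*r = v + 9)) → (3*h + (3/4)*x ≤ -13 ↔ 9*h + r < -23)) ∧ (2*r = v + 9 → (3*h + (3/4)*x ≤ -13 ↔ 9*h + r < -23))))
Answer: WP = (3*v = 3 → (3*h + (3/4)*x ≤ -13 ↔ 9*h + 3*r < -14)) ∧ ((¬(3*v = 3)) → (((¬(2*r = v + 9)) → (3*h + (3/4)*x ≤ -13 ↔ 9*h + r < -23)) ∧ (2*r = v + 9 → (3*h + (3/4)*x ≤ -13 ↔ 9*h + r < -23))))


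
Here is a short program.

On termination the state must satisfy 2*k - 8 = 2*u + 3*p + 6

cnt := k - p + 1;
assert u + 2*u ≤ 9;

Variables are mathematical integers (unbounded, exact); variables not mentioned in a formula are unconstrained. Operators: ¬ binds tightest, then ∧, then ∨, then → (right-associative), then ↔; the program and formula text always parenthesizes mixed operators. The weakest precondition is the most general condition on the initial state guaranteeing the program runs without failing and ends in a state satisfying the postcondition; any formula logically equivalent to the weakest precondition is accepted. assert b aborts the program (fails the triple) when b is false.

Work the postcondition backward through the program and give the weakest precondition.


Working backward. After the program, the postcondition 2*k - 8 = 2*u + 3*p + 6 must hold; in canonical form it is 2*k = 3*p + 2*u + 14.
Before assert u + 2*u ≤ 9: 3*u ≤ 9 ∧ 2*k = 3*p + 2*u + 14
Before cnt := k - p + 1: 3*u ≤ 9 ∧ 2*k = 3*p + 2*u + 14
Answer: WP = 3*u ≤ 9 ∧ 2*k = 3*p + 2*u + 14


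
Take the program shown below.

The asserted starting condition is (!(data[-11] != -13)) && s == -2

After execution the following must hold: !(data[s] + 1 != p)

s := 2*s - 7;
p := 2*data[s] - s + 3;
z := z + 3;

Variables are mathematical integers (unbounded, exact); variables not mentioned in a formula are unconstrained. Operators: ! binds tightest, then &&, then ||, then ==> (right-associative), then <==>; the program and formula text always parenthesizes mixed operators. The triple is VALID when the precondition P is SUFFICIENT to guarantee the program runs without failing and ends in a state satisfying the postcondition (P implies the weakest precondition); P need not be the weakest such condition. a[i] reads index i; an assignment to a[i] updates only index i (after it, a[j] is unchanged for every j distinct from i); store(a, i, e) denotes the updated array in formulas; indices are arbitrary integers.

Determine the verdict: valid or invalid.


Working backward. After the program, the postcondition !(data[s] + 1 != p) must hold; in canonical form it is !(data[s] != p - 1).
Before z := z + 3: !(data[s] != p - 1)
Before p := 2*data[s] - s + 3: !(s != data[s] + 2)
Before s := 2*s - 7: !(2*s != data[2*s - 7] + 9)
The weakest precondition is !(2*s != data[2*s - 7] + 9).
Check whether (!(data[-11] != -13)) && s == -2 implies it.
Every state satisfying the precondition satisfies the weakest precondition: the implication holds.
Answer: valid


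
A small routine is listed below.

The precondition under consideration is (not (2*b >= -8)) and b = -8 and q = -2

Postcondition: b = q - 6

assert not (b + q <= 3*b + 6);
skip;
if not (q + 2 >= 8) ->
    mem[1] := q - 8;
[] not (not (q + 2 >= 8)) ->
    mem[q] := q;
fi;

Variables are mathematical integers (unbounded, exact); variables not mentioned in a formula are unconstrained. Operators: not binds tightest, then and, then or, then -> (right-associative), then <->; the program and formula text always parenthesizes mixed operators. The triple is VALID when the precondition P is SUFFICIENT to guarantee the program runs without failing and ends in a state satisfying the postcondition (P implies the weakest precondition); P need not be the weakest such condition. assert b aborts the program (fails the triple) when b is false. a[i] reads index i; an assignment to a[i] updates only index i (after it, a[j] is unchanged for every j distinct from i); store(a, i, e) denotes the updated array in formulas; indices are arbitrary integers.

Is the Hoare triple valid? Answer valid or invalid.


Working backward. After the program, b = q - 6 must hold.
Then branch requires b = q - 6; else branch requires b = q - 6.
Before the if: ((not (q >= 6)) -> b = q - 6) and (q >= 6 -> b = q - 6)
Before skip: ((not (q >= 6)) -> b = q - 6) and (q >= 6 -> b = q - 6)
Before assert not (b + q <= 3*b + 6): (not (q <= 2*b + 6)) and ((not (q >= 6)) -> b = q - 6) and (q >= 6 -> b = q - 6)
The weakest precondition is (not (q <= 2*b + 6)) and ((not (q >= 6)) -> b = q - 6) and (q >= 6 -> b = q - 6).
Check whether (not (2*b >= -8)) and b = -8 and q = -2 implies it.
Every state satisfying the precondition satisfies the weakest precondition: the implication holds.
Answer: valid


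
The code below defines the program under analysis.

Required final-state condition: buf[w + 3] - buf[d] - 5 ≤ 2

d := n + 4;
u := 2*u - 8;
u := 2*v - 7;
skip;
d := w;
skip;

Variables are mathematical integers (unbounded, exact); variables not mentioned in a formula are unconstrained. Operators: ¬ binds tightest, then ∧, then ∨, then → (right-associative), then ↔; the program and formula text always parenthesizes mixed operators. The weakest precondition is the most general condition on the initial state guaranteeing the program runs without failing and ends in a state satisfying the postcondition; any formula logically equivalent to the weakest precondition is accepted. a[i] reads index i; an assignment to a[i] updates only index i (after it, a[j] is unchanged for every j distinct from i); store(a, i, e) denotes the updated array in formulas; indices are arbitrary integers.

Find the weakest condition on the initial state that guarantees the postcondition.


Working backward. After the program, the postcondition buf[w + 3] - buf[d] - 5 ≤ 2 must hold; in canonical form it is buf[w + 3] ≤ buf[d] + 7.
Before skip: buf[w + 3] ≤ buf[d] + 7
Before d := w: buf[w + 3] ≤ buf[w] + 7
Before skip: buf[w + 3] ≤ buf[w] + 7
Before u := 2*v - 7: buf[w + 3] ≤ buf[w] + 7
Before u := 2*u - 8: buf[w + 3] ≤ buf[w] + 7
Before d := n + 4: buf[w + 3] ≤ buf[w] + 7
Answer: WP = buf[w + 3] ≤ buf[w] + 7


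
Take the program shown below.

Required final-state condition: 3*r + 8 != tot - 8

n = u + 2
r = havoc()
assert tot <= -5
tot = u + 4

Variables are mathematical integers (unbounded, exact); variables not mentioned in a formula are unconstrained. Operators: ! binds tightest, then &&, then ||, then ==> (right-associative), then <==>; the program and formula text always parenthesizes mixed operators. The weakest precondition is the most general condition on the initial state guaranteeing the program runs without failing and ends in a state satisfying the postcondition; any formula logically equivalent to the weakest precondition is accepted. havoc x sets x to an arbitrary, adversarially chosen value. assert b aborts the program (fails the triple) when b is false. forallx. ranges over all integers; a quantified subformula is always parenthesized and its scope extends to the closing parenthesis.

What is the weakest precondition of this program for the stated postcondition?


Working backward. After the program, the postcondition 3*r + 8 != tot - 8 must hold; in canonical form it is 3*r != tot - 16.
Before tot := u + 4: 3*r != u - 12
Before assert tot <= -5: tot <= -5 && 3*r != u - 12
Before havoc r: forall r_1. (tot <= -5 && 3*r_1 != u - 12)
Before n := u + 2: forall r_1. (tot <= -5 && 3*r_1 != u - 12)
Answer: WP = forall r_1. (tot <= -5 && 3*r_1 != u - 12)


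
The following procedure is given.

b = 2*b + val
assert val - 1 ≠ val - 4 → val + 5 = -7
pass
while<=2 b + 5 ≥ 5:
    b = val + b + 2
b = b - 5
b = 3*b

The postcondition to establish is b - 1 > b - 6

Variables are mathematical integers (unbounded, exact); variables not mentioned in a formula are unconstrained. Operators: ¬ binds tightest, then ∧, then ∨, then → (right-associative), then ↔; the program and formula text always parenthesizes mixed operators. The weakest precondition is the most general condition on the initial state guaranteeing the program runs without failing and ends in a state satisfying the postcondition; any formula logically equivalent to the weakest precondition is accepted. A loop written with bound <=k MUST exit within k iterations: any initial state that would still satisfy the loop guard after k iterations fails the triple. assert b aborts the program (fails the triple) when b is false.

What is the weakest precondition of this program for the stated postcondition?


Working backward. After the program, the postcondition b - 1 > b - 6 must hold; in canonical form it is true.
Before b := 3*b: true
Before b := b - 5: true
Before the loop (bound <=2), unroll the exhaustion recursion (WP_0 = exit-now case; WP_j = one more guarded iteration, up to j = 2):
  WP_0: ¬(b ≥ 0)
  WP_1: b ≥ 0 → (¬(b + val ≥ -2))
  WP_2: b ≥ 0 → (b + val ≥ -2 → (¬(b + 2*val ≥ -4)))
So before the loop: b ≥ 0 → (b + val ≥ -2 → (¬(b + 2*val ≥ -4)))
Before skip: b ≥ 0 → (b + val ≥ -2 → (¬(b + 2*val ≥ -4)))
Before assert val - 1 ≠ val - 4 → val + 5 = -7: val = -12 ∧ (b ≥ 0 → (b + val ≥ -2 → (¬(b + 2*val ≥ -4))))
Before b := 2*b + val: val = -12 ∧ (2*b + val ≥ 0 → (2*b + 2*val ≥ -2 → (¬(2*b + 3*val ≥ -4))))
Answer: WP = val = -12 ∧ (2*b + val ≥ 0 → (2*b + 2*val ≥ -2 → (¬(2*b + 3*val ≥ -4))))


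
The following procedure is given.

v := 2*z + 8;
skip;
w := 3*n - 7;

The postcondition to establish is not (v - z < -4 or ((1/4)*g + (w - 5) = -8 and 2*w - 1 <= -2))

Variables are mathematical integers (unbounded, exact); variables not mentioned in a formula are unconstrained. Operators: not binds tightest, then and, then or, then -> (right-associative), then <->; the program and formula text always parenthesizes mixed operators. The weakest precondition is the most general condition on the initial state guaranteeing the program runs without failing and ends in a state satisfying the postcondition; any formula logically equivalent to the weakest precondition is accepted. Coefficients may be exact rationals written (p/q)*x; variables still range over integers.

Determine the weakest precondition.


Working backward. After the program, the postcondition not (v - z < -4 or ((1/4)*g + (w - 5) = -8 and 2*w - 1 <= -2)) must hold; in canonical form it is not (v < z - 4 or ((1/4)*g + w = -3 and 2*w <= -1)).
Before w := 3*n - 7: not (v < z - 4 or ((1/4)*g + 3*n = 4 and 6*n <= 13))
Before skip: not (v < z - 4 or ((1/4)*g + 3*n = 4 and 6*n <= 13))
Before v := 2*z + 8: not (z < -12 or ((1/4)*g + 3*n = 4 and 6*n <= 13))
Answer: WP = not (z < -12 or ((1/4)*g + 3*n = 4 and 6*n <= 13))


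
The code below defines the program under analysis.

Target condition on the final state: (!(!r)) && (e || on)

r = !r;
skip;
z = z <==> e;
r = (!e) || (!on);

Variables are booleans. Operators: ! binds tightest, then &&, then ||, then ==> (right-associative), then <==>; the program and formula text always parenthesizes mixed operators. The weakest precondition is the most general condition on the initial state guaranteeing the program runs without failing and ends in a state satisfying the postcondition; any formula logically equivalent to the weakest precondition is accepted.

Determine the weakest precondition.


Working backward. After the program, the postcondition (!(!r)) && (e || on) must hold; in canonical form it is r && (e || on).
Before r := (!e) || (!on): ((!e) || (!on)) && (e || on)
Before z := z <==> e: ((!e) || (!on)) && (e || on)
Before skip: ((!e) || (!on)) && (e || on)
Before r := !r: ((!e) || (!on)) && (e || on)
Answer: WP = ((!e) || (!on)) && (e || on)


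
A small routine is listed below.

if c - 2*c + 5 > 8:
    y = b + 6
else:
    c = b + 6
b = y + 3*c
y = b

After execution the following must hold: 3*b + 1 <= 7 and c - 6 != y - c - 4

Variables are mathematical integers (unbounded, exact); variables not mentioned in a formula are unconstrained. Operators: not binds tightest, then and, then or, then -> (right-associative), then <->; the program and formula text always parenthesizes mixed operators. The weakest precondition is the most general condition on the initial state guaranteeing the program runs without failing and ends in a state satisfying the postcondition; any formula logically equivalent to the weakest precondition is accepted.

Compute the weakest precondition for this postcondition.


Working backward. After the program, the postcondition 3*b + 1 <= 7 and c - 6 != y - c - 4 must hold; in canonical form it is 3*b <= 6 and 2*c != y + 2.
Before y := b: 3*b <= 6 and 2*c != b + 2
Before b := y + 3*c: 9*c + 3*y <= 6 and c + y != -2
Then branch requires 3*b + 9*c <= -12 and b + c != -8; else branch requires 9*b + 3*y <= -48 and b + y != -8.
Before the if: (c < -3 -> (3*b + 9*c <= -12 and b + c != -8)) and ((not (c < -3)) -> (9*b + 3*y <= -48 and b + y != -8))
Answer: WP = (c < -3 -> (3*b + 9*c <= -12 and b + c != -8)) and ((not (c < -3)) -> (9*b + 3*y <= -48 and b + y != -8))


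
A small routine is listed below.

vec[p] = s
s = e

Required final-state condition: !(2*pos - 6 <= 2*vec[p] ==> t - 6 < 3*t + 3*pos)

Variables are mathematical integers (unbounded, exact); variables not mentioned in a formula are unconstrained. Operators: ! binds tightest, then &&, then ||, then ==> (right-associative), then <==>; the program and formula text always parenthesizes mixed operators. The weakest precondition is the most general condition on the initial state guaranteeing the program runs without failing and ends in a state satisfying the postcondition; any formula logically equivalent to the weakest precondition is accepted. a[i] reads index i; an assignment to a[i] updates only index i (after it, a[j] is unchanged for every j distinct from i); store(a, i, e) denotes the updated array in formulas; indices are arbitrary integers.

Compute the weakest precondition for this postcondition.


Working backward. After the program, the postcondition !(2*pos - 6 <= 2*vec[p] ==> t - 6 < 3*t + 3*pos) must hold; in canonical form it is !(2*pos <= 2*vec[p] + 6 ==> 3*pos + 2*t > -6).
Before s := e: !(2*pos <= 2*vec[p] + 6 ==> 3*pos + 2*t > -6)
Before vec[p] := s: !(2*pos <= 2*store(vec, p, s)[p] + 6 ==> 3*pos + 2*t > -6)
Answer: WP = !(2*pos <= 2*store(vec, p, s)[p] + 6 ==> 3*pos + 2*t > -6)


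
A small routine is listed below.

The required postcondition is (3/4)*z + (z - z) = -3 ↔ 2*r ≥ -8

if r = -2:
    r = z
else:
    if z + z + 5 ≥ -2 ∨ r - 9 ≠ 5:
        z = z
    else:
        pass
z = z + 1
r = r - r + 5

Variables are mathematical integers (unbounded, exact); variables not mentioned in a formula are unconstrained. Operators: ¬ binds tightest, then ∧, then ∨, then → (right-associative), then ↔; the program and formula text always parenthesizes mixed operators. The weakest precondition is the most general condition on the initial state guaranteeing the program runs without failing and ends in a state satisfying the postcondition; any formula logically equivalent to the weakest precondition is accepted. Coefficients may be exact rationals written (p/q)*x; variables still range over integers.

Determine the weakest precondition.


Working backward. After the program, the postcondition (3/4)*z + (z - z) = -3 ↔ 2*r ≥ -8 must hold; in canonical form it is (3/4)*z = -3 ↔ 2*r ≥ -8.
Before r := r - r + 5: (3/4)*z = -3
Before z := z + 1: (3/4)*z = -15/4
Then branch requires (3/4)*z = -15/4; else branch requires ((2*z ≥ -7 ∨ r ≠ 14) → (3/4)*z = -15/4) ∧ ((¬(2*z ≥ -7 ∨ r ≠ 14)) → (3/4)*z = -15/4).
Before the if: (r = -2 → (3/4)*z = -15/4) ∧ ((¬(r = -2)) → (((2*z ≥ -7 ∨ r ≠ 14) → (3/4)*z = -15/4) ∧ ((¬(2*z ≥ -7 ∨ r ≠ 14)) → (3/4)*z = -15/4)))
Answer: WP = (r = -2 → (3/4)*z = -15/4) ∧ ((¬(r = -2)) → (((2*z ≥ -7 ∨ r ≠ 14) → (3/4)*z = -15/4) ∧ ((¬(2*z ≥ -7 ∨ r ≠ 14)) → (3/4)*z = -15/4)))


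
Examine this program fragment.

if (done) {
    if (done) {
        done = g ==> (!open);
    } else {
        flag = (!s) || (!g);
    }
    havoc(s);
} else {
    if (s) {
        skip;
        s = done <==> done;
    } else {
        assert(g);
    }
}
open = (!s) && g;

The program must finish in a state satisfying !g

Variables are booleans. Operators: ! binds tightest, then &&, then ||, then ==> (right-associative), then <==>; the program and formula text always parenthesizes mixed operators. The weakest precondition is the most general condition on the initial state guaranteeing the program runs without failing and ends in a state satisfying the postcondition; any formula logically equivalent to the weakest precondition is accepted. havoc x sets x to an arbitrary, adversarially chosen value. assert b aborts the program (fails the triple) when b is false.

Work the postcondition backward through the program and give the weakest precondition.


Working backward. After the program, !g must hold.
Before open := (!s) && g: !g
Then branch requires (done ==> (!g)) && ((!done) ==> (!g)); else branch requires (s ==> (!g)) && s.
Before the if: (done ==> ((done ==> (!g)) && ((!done) ==> (!g)))) && ((!done) ==> ((s ==> (!g)) && s))
Answer: WP = (done ==> ((done ==> (!g)) && ((!done) ==> (!g)))) && ((!done) ==> ((s ==> (!g)) && s))


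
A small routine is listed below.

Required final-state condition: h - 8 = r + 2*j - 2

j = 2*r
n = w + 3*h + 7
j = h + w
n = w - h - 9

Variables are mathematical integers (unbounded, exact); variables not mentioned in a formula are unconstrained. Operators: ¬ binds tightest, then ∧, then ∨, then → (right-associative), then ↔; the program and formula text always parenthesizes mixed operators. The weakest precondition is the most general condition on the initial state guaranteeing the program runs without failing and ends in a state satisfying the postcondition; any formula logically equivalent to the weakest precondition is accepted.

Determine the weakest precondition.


Working backward. After the program, the postcondition h - 8 = r + 2*j - 2 must hold; in canonical form it is h = 2*j + r + 6.
Before n := w - h - 9: h = 2*j + r + 6
Before j := h + w: h + r + 2*w = -6
Before n := w + 3*h + 7: h + r + 2*w = -6
Before j := 2*r: h + r + 2*w = -6
Answer: WP = h + r + 2*w = -6


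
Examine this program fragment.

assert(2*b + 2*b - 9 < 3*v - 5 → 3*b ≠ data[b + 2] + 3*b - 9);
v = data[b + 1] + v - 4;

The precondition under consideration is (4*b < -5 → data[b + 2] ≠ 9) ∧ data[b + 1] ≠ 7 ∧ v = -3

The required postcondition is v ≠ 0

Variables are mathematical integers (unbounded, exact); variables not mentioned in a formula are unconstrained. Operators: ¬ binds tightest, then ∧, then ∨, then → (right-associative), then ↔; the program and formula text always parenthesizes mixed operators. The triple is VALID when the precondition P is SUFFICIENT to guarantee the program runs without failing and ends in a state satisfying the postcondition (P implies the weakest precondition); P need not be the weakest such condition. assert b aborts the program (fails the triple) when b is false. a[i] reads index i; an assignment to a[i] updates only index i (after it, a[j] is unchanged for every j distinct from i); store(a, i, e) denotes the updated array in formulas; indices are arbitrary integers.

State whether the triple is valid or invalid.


Working backward. After the program, v ≠ 0 must hold.
Before v := data[b + 1] + v - 4: data[b + 1] + v ≠ 4
Before assert 2*b + 2*b - 9 < 3*v - 5 → 3*b ≠ data[b + 2] + 3*b - 9: (4*b < 3*v + 4 → data[b + 2] ≠ 9) ∧ data[b + 1] + v ≠ 4
The weakest precondition is (4*b < 3*v + 4 → data[b + 2] ≠ 9) ∧ data[b + 1] + v ≠ 4.
Check whether (4*b < -5 → data[b + 2] ≠ 9) ∧ data[b + 1] ≠ 7 ∧ v = -3 implies it.
Every state satisfying the precondition satisfies the weakest precondition: the implication holds.
Answer: valid


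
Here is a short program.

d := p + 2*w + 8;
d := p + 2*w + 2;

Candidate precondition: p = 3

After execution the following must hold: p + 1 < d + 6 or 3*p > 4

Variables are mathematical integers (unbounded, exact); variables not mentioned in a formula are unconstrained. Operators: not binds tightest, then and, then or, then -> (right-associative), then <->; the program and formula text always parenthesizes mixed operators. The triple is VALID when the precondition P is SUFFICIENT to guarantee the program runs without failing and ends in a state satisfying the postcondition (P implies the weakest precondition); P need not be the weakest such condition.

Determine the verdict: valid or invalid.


Working backward. After the program, the postcondition p + 1 < d + 6 or 3*p > 4 must hold; in canonical form it is p < d + 5 or 3*p > 4.
Before d := p + 2*w + 2: 2*w > -7 or 3*p > 4
Before d := p + 2*w + 8: 2*w > -7 or 3*p > 4
The weakest precondition is 2*w > -7 or 3*p > 4.
Check whether p = 3 implies it.
Every state satisfying the precondition satisfies the weakest precondition: the implication holds.
Answer: valid


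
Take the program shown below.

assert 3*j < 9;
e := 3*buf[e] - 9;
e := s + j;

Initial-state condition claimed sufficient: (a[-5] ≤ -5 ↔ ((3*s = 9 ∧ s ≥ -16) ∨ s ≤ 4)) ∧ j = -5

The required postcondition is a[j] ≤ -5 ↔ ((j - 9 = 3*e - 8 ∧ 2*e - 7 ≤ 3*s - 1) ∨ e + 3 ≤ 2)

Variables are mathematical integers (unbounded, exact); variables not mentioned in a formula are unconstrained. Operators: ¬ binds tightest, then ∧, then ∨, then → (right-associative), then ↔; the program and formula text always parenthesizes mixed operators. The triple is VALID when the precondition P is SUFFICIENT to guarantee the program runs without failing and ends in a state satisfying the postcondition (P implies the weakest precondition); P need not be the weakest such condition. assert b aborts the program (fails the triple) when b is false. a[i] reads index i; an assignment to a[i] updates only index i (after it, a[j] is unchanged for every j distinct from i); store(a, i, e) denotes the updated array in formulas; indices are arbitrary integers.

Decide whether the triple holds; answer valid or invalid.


Working backward. After the program, the postcondition a[j] ≤ -5 ↔ ((j - 9 = 3*e - 8 ∧ 2*e - 7 ≤ 3*s - 1) ∨ e + 3 ≤ 2) must hold; in canonical form it is a[j] ≤ -5 ↔ ((j = 3*e + 1 ∧ 2*e ≤ 3*s + 6) ∨ e ≤ -1).
Before e := s + j: a[j] ≤ -5 ↔ ((2*j + 3*s = -1 ∧ 2*j ≤ s + 6) ∨ j + s ≤ -1)
Before e := 3*buf[e] - 9: a[j] ≤ -5 ↔ ((2*j + 3*s = -1 ∧ 2*j ≤ s + 6) ∨ j + s ≤ -1)
Before assert 3*j < 9: 3*j < 9 ∧ (a[j] ≤ -5 ↔ ((2*j + 3*s = -1 ∧ 2*j ≤ s + 6) ∨ j + s ≤ -1))
The weakest precondition is 3*j < 9 ∧ (a[j] ≤ -5 ↔ ((2*j + 3*s = -1 ∧ 2*j ≤ s + 6) ∨ j + s ≤ -1)).
Check whether (a[-5] ≤ -5 ↔ ((3*s = 9 ∧ s ≥ -16) ∨ s ≤ 4)) ∧ j = -5 implies it.
Every state satisfying the precondition satisfies the weakest precondition: the implication holds.
Answer: valid


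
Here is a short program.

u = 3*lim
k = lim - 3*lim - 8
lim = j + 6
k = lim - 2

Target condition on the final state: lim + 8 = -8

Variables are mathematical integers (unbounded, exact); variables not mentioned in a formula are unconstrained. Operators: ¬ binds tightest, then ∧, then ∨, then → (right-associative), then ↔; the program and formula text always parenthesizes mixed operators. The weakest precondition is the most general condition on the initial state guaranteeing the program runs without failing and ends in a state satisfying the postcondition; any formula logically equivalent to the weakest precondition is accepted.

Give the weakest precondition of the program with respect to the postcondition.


Working backward. After the program, the postcondition lim + 8 = -8 must hold; in canonical form it is lim = -16.
Before k := lim - 2: lim = -16
Before lim := j + 6: j = -22
Before k := lim - 3*lim - 8: j = -22
Before u := 3*lim: j = -22
Answer: WP = j = -22


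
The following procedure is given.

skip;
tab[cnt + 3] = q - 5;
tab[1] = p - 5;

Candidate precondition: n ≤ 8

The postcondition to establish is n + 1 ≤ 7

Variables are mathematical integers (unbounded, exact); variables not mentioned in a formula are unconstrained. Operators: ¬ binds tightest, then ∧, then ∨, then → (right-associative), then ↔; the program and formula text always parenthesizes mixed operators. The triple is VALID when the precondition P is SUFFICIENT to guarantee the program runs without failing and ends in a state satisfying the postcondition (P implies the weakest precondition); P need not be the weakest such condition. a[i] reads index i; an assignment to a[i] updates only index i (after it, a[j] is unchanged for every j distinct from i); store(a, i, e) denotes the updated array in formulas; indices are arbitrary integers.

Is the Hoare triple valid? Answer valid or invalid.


Working backward. After the program, the postcondition n + 1 ≤ 7 must hold; in canonical form it is n ≤ 6.
Before tab[1] := p - 5: n ≤ 6
Before tab[cnt + 3] := q - 5: n ≤ 6
Before skip: n ≤ 6
The weakest precondition is n ≤ 6.
Check whether n ≤ 8 implies it.
Countermodel: at the initial state n = 7, the precondition holds but the weakest precondition fails.
Answer: invalid


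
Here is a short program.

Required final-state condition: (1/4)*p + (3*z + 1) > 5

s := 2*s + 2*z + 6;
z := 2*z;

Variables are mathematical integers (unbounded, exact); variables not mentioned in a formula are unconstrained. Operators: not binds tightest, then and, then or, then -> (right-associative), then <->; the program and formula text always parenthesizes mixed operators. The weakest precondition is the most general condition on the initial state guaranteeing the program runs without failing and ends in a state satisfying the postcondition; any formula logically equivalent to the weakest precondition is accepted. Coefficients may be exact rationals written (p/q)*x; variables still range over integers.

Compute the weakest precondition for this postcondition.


Working backward. After the program, the postcondition (1/4)*p + (3*z + 1) > 5 must hold; in canonical form it is (1/4)*p + 3*z > 4.
Before z := 2*z: (1/4)*p + 6*z > 4
Before s := 2*s + 2*z + 6: (1/4)*p + 6*z > 4
Answer: WP = (1/4)*p + 6*z > 4


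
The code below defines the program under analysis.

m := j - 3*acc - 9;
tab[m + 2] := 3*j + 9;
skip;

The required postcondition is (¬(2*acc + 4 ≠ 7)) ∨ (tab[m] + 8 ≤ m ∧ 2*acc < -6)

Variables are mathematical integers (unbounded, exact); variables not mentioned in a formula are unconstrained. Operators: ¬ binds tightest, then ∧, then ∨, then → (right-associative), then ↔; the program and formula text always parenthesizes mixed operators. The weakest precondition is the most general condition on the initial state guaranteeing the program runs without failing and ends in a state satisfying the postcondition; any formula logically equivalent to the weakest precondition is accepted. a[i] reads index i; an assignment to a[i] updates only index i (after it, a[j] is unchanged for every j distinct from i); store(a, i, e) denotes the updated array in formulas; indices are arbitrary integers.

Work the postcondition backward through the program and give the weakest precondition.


Working backward. After the program, the postcondition (¬(2*acc + 4 ≠ 7)) ∨ (tab[m] + 8 ≤ m ∧ 2*acc < -6) must hold; in canonical form it is (¬(2*acc ≠ 3)) ∨ (tab[m] ≤ m - 8 ∧ 2*acc < -6).
Before skip: (¬(2*acc ≠ 3)) ∨ (tab[m] ≤ m - 8 ∧ 2*acc < -6)
Before tab[m + 2] := 3*j + 9: (¬(2*acc ≠ 3)) ∨ (store(tab, m + 2, 3*j + 9)[m] ≤ m - 8 ∧ 2*acc < -6)
Before m := j - 3*acc - 9: (¬(2*acc ≠ 3)) ∨ (store(tab, -3*acc + j - 7, 3*j + 9)[-3*acc + j - 9] + 3*acc ≤ j - 17 ∧ 2*acc < -6)
Answer: WP = (¬(2*acc ≠ 3)) ∨ (store(tab, -3*acc + j - 7, 3*j + 9)[-3*acc + j - 9] + 3*acc ≤ j - 17 ∧ 2*acc < -6)


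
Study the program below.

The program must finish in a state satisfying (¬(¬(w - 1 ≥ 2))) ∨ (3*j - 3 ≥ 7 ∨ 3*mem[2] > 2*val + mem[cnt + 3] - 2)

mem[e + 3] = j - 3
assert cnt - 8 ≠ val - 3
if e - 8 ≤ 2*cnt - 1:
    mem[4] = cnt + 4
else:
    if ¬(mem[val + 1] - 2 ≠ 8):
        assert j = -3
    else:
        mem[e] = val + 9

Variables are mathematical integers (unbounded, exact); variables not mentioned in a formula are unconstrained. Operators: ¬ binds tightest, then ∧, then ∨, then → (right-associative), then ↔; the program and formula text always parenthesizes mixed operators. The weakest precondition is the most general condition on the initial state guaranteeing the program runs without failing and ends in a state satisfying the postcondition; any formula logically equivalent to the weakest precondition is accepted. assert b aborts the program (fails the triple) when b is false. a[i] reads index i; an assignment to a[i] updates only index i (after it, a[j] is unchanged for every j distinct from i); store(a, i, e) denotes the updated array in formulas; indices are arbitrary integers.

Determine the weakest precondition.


Working backward. After the program, the postcondition (¬(¬(w - 1 ≥ 2))) ∨ (3*j - 3 ≥ 7 ∨ 3*mem[2] > 2*val + mem[cnt + 3] - 2) must hold; in canonical form it is w ≥ 3 ∨ 3*j ≥ 10 ∨ 3*mem[2] > mem[cnt + 3] + 2*val - 2.
Then branch requires w ≥ 3 ∨ 3*j ≥ 10 ∨ 3*mem[2] > store(mem, 4, cnt + 4)[cnt + 3] + 2*val - 2; else branch requires ((¬(mem[val + 1] ≠ 10)) → (j = -3 ∧ (w ≥ 3 ∨ 3*j ≥ 10 ∨ 3*mem[2] > mem[cnt + 3] + 2*val - 2))) ∧ (mem[val + 1] ≠ 10 → (w ≥ 3 ∨ 3*j ≥ 10 ∨ 3*store(mem, e, val + 9)[2] > store(mem, e, val + 9)[cnt + 3] + 2*val - 2)).
Before the if: (e ≤ 2*cnt + 7 → (w ≥ 3 ∨ 3*j ≥ 10 ∨ 3*mem[2] > store(mem, 4, cnt + 4)[cnt + 3] + 2*val - 2)) ∧ ((¬(e ≤ 2*cnt + 7)) → (((¬(mem[val + 1] ≠ 10)) → (j = -3 ∧ (w ≥ 3 ∨ 3*j ≥ 10 ∨ 3*mem[2] > mem[cnt + 3] + 2*val - 2))) ∧ (mem[val + 1] ≠ 10 → (w ≥ 3 ∨ 3*j ≥ 10 ∨ 3*store(mem, e, val + 9)[2] > store(mem, e, val + 9)[cnt + 3] + 2*val - 2))))
Before assert cnt - 8 ≠ val - 3: cnt ≠ val + 5 ∧ (e ≤ 2*cnt + 7 → (w ≥ 3 ∨ 3*j ≥ 10 ∨ 3*mem[2] > store(mem, 4, cnt + 4)[cnt + 3] + 2*val - 2)) ∧ ((¬(e ≤ 2*cnt + 7)) → (((¬(mem[val + 1] ≠ 10)) → (j = -3 ∧ (w ≥ 3 ∨ 3*j ≥ 10 ∨ 3*mem[2] > mem[cnt + 3] + 2*val - 2))) ∧ (mem[val + 1] ≠ 10 → (w ≥ 3 ∨ 3*j ≥ 10 ∨ 3*store(mem, e, val + 9)[2] > store(mem, e, val + 9)[cnt + 3] + 2*val - 2))))
Before mem[e + 3] := j - 3: cnt ≠ val + 5 ∧ (e ≤ 2*cnt + 7 → (w ≥ 3 ∨ 3*j ≥ 10 ∨ 3*store(mem, e + 3, j - 3)[2] > store(store(mem, e + 3, j - 3), 4, cnt + 4)[cnt + 3] + 2*val - 2)) ∧ ((¬(e ≤ 2*cnt + 7)) → (((¬(store(mem, e + 3, j - 3)[val + 1] ≠ 10)) → (j = -3 ∧ (w ≥ 3 ∨ 3*j ≥ 10 ∨ 3*store(mem, e + 3, j - 3)[2] > store(mem, e + 3, j - 3)[cnt + 3] + 2*val - 2))) ∧ (store(mem, e + 3, j - 3)[val + 1] ≠ 10 → (w ≥ 3 ∨ 3*j ≥ 10 ∨ 3*store(store(mem, e + 3, j - 3), e, val + 9)[2] > store(store(mem, e + 3, j - 3), e, val + 9)[cnt + 3] + 2*val - 2))))
Answer: WP = cnt ≠ val + 5 ∧ (e ≤ 2*cnt + 7 → (w ≥ 3 ∨ 3*j ≥ 10 ∨ 3*store(mem, e + 3, j - 3)[2] > store(store(mem, e + 3, j - 3), 4, cnt + 4)[cnt + 3] + 2*val - 2)) ∧ ((¬(e ≤ 2*cnt + 7)) → (((¬(store(mem, e + 3, j - 3)[val + 1] ≠ 10)) → (j = -3 ∧ (w ≥ 3 ∨ 3*j ≥ 10 ∨ 3*store(mem, e + 3, j - 3)[2] > store(mem, e + 3, j - 3)[cnt + 3] + 2*val - 2))) ∧ (store(mem, e + 3, j - 3)[val + 1] ≠ 10 → (w ≥ 3 ∨ 3*j ≥ 10 ∨ 3*store(store(mem, e + 3, j - 3), e, val + 9)[2] > store(store(mem, e + 3, j - 3), e, val + 9)[cnt + 3] + 2*val - 2))))


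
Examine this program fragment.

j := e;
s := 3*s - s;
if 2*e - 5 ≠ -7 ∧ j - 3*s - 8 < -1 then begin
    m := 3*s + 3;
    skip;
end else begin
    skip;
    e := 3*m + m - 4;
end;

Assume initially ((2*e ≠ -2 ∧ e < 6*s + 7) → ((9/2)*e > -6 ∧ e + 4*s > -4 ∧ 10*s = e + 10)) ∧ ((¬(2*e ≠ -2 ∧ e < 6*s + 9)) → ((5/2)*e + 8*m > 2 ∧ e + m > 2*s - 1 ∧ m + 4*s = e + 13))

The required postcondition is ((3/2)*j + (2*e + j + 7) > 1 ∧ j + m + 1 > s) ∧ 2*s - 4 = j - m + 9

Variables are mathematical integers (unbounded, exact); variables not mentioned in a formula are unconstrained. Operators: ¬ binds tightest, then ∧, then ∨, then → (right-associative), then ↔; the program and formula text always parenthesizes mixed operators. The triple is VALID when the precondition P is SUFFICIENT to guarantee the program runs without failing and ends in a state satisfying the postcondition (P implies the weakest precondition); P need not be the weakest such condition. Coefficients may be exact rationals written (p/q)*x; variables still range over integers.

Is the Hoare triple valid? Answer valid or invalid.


Working backward. After the program, the postcondition ((3/2)*j + (2*e + j + 7) > 1 ∧ j + m + 1 > s) ∧ 2*s - 4 = j - m + 9 must hold; in canonical form it is 2*e + (5/2)*j > -6 ∧ j + m > s - 1 ∧ m + 2*s = j + 13.
Then branch requires 2*e + (5/2)*j > -6 ∧ j + 2*s > -4 ∧ 5*s = j + 10; else branch requires (5/2)*j + 8*m > 2 ∧ j + m > s - 1 ∧ m + 2*s = j + 13.
Before the if: ((2*e ≠ -2 ∧ j < 3*s + 7) → (2*e + (5/2)*j > -6 ∧ j + 2*s > -4 ∧ 5*s = j + 10)) ∧ ((¬(2*e ≠ -2 ∧ j < 3*s + 7)) → ((5/2)*j + 8*m > 2 ∧ j + m > s - 1 ∧ m + 2*s = j + 13))
Before s := 3*s - s: ((2*e ≠ -2 ∧ j < 6*s + 7) → (2*e + (5/2)*j > -6 ∧ j + 4*s > -4 ∧ 10*s = j + 10)) ∧ ((¬(2*e ≠ -2 ∧ j < 6*s + 7)) → ((5/2)*j + 8*m > 2 ∧ j + m > 2*s - 1 ∧ m + 4*s = j + 13))
Before j := e: ((2*e ≠ -2 ∧ e < 6*s + 7) → ((9/2)*e > -6 ∧ e + 4*s > -4 ∧ 10*s = e + 10)) ∧ ((¬(2*e ≠ -2 ∧ e < 6*s + 7)) → ((5/2)*e + 8*m > 2 ∧ e + m > 2*s - 1 ∧ m + 4*s = e + 13))
The weakest precondition is ((2*e ≠ -2 ∧ e < 6*s + 7) → ((9/2)*e > -6 ∧ e + 4*s > -4 ∧ 10*s = e + 10)) ∧ ((¬(2*e ≠ -2 ∧ e < 6*s + 7)) → ((5/2)*e + 8*m > 2 ∧ e + m > 2*s - 1 ∧ m + 4*s = e + 13)).
Check whether ((2*e ≠ -2 ∧ e < 6*s + 7) → ((9/2)*e > -6 ∧ e + 4*s > -4 ∧ 10*s = e + 10)) ∧ ((¬(2*e ≠ -2 ∧ e < 6*s + 9)) → ((5/2)*e + 8*m > 2 ∧ e + m > 2*s - 1 ∧ m + 4*s = e + 13)) implies it.
Countermodel: at the initial state e = -5, m = 2, s = -2, the precondition holds but the weakest precondition fails.
Answer: invalid
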